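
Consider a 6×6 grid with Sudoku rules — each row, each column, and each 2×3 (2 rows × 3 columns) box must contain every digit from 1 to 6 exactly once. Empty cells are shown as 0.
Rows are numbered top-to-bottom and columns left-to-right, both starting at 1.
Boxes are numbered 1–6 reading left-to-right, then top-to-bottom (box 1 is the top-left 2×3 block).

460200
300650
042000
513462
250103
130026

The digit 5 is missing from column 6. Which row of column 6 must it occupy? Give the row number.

3

Consider where 5 can go in column 6.
R1C6 is out (box 2 already has a 5).
R2C6 is out (row 2 already has a 5).
So the only cell in column 6 that can hold 5 is R3C6.
That is row 3.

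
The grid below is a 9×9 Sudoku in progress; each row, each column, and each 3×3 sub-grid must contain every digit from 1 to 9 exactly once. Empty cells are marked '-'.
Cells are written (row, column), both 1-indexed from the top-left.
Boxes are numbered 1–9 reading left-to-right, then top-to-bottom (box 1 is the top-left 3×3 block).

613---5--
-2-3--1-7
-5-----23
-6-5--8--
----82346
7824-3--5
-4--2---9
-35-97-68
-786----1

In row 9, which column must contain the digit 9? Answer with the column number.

Consider where 9 can go in row 9.
(9,5) is out (column 5 already has a 9).
(9,6) is out (box 8 already has a 9).
(9,7) is out (box 9 already has a 9).
(9,8) is out (box 9 already has a 9).
So the only cell in row 9 that can hold 9 is (9,1).
That is column 1.

1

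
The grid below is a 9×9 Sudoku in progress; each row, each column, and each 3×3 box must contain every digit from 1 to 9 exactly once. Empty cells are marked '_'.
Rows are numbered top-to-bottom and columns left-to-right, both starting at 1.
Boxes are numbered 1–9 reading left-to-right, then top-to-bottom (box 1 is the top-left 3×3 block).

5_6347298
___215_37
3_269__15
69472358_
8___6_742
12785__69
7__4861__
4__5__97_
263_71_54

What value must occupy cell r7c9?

Row 7 already contains {1, 4, 6, 7, 8}.
Column 9 already contains {2, 4, 5, 7, 8, 9}.
Its 3×3 block (box 9) already contains {1, 4, 5, 7, 9}.
The only value from 1–9 not eliminated is 3, so r7c9 = 3.

3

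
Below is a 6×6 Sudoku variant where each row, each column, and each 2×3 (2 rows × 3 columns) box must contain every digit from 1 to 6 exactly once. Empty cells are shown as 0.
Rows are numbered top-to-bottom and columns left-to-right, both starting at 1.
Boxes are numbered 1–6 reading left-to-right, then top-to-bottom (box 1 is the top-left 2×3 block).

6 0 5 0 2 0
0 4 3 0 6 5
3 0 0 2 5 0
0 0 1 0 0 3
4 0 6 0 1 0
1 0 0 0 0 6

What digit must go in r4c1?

Cell r4c1 itself could take any of {2, 5} by direct elimination.
Consider where 5 can go in column 1.
r2c1 is out (row 2 already has a 5).
So the only cell in column 1 that can hold 5 is r4c1.
Therefore r4c1 = 5.

5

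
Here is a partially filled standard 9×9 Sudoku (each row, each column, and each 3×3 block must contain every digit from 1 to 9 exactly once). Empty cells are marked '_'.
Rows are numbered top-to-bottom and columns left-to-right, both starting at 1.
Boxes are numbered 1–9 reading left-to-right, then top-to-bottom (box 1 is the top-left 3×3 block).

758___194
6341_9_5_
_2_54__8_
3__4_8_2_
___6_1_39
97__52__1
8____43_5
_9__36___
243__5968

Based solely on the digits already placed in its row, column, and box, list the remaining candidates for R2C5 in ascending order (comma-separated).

Row 2 already contains {1, 3, 4, 5, 6, 9}.
Column 5 already contains {3, 4, 5}.
Its 3×3 block (box 2) already contains {1, 4, 5, 9}.
Removing those from 1–9 leaves {2, 7, 8} as the candidates for R2C5.

2,7,8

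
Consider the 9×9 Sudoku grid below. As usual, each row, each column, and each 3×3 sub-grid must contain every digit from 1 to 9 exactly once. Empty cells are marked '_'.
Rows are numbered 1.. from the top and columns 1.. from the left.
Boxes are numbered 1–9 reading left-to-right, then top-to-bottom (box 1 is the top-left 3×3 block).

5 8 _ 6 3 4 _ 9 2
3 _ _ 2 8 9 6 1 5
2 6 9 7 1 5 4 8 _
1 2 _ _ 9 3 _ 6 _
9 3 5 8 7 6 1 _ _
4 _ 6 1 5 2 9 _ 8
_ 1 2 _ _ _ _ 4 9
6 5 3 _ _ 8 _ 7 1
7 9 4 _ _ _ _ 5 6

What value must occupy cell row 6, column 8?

Row 6 already contains {1, 2, 4, 5, 6, 8, 9}.
Column 8 already contains {1, 4, 5, 6, 7, 8, 9}.
Its 3×3 block (box 6) already contains {1, 6, 8, 9}.
The only value from 1–9 not eliminated is 3, so row 6, column 8 = 3.

3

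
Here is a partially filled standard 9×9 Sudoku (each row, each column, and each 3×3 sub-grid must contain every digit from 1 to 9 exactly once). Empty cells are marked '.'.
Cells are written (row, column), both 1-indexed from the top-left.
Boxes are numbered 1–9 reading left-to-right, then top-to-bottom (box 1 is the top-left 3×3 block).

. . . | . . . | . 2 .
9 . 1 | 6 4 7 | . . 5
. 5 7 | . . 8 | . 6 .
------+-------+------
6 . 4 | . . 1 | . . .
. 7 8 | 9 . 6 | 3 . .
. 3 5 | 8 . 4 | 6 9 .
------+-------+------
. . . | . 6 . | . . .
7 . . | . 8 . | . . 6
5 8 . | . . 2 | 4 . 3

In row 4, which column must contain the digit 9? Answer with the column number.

2

Consider where 9 can go in row 4.
(4,4) is out (column 4 already has a 9).
(4,5) is out (box 5 already has a 9).
(4,7) is out (box 6 already has a 9).
(4,8) is out (column 8 already has a 9).
(4,9) is out (box 6 already has a 9).
So the only cell in row 4 that can hold 9 is (4,2).
That is column 2.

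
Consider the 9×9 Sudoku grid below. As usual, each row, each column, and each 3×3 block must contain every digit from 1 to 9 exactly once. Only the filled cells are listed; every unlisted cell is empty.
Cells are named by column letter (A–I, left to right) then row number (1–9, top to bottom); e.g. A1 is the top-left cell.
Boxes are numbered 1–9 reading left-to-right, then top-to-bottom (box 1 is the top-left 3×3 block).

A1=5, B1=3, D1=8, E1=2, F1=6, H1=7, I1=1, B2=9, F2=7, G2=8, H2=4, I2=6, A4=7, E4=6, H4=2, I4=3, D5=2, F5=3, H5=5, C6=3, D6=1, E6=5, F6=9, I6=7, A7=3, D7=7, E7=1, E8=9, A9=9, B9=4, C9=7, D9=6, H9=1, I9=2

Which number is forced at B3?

7

Cell B3 itself could take any of {1, 2, 6, 7, 8} by direct elimination.
Consider where 7 can go in column B.
B4 is out (row 4 already has a 7).
B5 is out (box 4 already has a 7).
B6 is out (row 6 already has a 7).
B7 is out (row 7 already has a 7).
B8 is out (box 7 already has a 7).
So the only cell in column B that can hold 7 is B3.
Therefore B3 = 7.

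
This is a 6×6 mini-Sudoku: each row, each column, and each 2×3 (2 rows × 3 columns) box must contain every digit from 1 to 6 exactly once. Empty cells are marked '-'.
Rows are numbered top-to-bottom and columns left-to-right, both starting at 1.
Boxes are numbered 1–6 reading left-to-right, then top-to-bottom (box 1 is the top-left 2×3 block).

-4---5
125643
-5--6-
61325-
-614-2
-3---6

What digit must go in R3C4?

3

Cell R3C4 itself could take any of {1, 3} by direct elimination.
Consider where 3 can go in box 4.
R3C6 is out (column 6 already has a 3).
R4C6 is out (row 4 already has a 3).
So the only cell in box 4 that can hold 3 is R3C4.
Therefore R3C4 = 3.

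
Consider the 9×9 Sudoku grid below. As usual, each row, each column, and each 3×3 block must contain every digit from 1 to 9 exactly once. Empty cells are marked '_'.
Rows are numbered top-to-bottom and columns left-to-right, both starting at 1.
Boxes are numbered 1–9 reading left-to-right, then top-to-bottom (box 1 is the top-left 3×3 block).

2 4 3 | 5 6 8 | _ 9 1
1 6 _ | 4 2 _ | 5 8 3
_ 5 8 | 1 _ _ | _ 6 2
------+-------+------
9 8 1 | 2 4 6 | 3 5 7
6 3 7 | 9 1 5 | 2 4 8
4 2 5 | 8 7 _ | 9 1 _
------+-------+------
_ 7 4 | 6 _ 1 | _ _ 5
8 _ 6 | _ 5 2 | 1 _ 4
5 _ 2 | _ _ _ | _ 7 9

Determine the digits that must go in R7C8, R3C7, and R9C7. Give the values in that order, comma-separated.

2,4,6

For R7C8:
  Consider where 2 can go in row 7.
  R7C1 is out (column 1 already has a 2).
  R7C5 is out (column 5 already has a 2).
  R7C7 is out (column 7 already has a 2).
  So the only cell in row 7 that can hold 2 is R7C8.
  So R7C8 = 2.
For R3C7:
  Consider where 4 can go in box 3.
  R1C7 is out (row 1 already has a 4).
  So the only cell in box 3 that can hold 4 is R3C7.
  So R3C7 = 4.
For R9C7:
  Consider where 6 can go in column 7.
  R1C7 is out (row 1 already has a 6).
  R3C7 is out (row 3 already has a 6).
  R7C7 is out (row 7 already has a 6).
  So the only cell in column 7 that can hold 6 is R9C7.
  So R9C7 = 6.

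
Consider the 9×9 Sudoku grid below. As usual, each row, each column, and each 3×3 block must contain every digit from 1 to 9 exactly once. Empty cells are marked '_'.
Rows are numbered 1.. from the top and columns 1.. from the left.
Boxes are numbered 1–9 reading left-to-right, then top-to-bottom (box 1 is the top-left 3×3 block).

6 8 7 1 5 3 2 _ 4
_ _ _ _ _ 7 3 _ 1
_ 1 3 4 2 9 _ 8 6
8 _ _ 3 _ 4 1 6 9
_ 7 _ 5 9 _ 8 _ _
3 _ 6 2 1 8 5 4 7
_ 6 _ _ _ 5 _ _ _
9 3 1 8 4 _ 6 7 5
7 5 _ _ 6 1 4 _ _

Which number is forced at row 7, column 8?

Cell row 7, column 8 itself could take any of {1, 2, 3, 9} by direct elimination.
Consider where 1 can go in column 8.
row 1, column 8 is out (row 1 already has a 1).
row 2, column 8 is out (row 2 already has a 1).
row 5, column 8 is out (box 6 already has a 1).
row 9, column 8 is out (row 9 already has a 1).
So the only cell in column 8 that can hold 1 is row 7, column 8.
Therefore row 7, column 8 = 1.

1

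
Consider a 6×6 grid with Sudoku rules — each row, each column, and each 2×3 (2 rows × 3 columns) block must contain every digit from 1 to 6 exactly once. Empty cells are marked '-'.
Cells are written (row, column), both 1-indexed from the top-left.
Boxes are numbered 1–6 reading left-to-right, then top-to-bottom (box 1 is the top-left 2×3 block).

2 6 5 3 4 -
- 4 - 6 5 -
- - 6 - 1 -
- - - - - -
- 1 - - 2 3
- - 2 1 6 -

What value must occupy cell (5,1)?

6

Cell (5,1) itself could take any of {4, 5, 6} by direct elimination.
Consider where 6 can go in row 5.
(5,3) is out (column 3 already has a 6).
(5,4) is out (column 4 already has a 6).
So the only cell in row 5 that can hold 6 is (5,1).
Therefore (5,1) = 6.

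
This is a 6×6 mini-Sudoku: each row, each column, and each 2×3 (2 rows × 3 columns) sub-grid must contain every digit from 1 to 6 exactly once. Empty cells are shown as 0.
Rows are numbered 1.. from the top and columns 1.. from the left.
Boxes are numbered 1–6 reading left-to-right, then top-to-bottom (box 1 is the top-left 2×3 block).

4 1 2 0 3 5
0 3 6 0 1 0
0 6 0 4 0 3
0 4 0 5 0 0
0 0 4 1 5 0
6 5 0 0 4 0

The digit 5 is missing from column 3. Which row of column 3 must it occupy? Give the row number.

Consider where 5 can go in column 3.
row 4, column 3 is out (row 4 already has a 5).
row 6, column 3 is out (row 6 already has a 5).
So the only cell in column 3 that can hold 5 is row 3, column 3.
That is row 3.

3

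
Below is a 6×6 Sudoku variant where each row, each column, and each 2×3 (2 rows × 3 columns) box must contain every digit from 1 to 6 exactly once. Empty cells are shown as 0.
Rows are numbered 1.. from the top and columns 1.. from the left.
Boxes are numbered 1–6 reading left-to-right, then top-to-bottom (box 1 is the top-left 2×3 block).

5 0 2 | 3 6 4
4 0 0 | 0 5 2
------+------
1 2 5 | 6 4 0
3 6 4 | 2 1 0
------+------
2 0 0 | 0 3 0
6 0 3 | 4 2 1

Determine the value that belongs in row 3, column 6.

3

Row 3 already contains {1, 2, 4, 5, 6}.
Column 6 already contains {1, 2, 4}.
Its 2×3 block (box 4) already contains {1, 2, 4, 6}.
The only value from 1–6 not eliminated is 3, so row 3, column 6 = 3.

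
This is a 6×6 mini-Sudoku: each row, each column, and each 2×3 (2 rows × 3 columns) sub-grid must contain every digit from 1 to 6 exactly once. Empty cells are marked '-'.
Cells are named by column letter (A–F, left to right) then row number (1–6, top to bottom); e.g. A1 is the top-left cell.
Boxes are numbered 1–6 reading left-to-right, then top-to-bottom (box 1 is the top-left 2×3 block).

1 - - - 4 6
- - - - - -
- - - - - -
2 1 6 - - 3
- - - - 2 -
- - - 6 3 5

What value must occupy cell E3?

6

Cell E3 itself could take any of {1, 5, 6} by direct elimination.
Consider where 6 can go in box 4.
D3 is out (column D already has a 6).
F3 is out (column F already has a 6).
D4 is out (row 4 already has a 6).
E4 is out (row 4 already has a 6).
So the only cell in box 4 that can hold 6 is E3.
Therefore E3 = 6.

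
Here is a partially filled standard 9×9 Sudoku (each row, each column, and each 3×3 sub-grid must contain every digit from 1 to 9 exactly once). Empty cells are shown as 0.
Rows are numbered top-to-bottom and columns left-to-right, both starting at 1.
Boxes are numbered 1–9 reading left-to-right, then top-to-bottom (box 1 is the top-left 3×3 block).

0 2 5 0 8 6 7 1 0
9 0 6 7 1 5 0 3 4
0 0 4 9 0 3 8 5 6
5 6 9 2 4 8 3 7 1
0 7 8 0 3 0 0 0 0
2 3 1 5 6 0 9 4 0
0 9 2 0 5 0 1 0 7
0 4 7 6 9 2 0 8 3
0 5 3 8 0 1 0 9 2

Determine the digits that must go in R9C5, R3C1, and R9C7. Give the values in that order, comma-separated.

For R9C5:
  Row 9 already contains {1, 2, 3, 5, 8, 9}.
  Column 5 already contains {1, 3, 4, 5, 6, 8, 9}.
  Its 3×3 block (box 8) already contains {1, 2, 5, 6, 8, 9}.
  The only value from 1–9 not eliminated is 7, so R9C5 = 7.
For R3C1:
  Consider where 7 can go in column 1.
  R1C1 is out (row 1 already has a 7).
  R5C1 is out (row 5 already has a 7).
  R7C1 is out (row 7 already has a 7).
  R8C1 is out (row 8 already has a 7).
  R9C1 is out (box 7 already has a 7).
  So the only cell in column 1 that can hold 7 is R3C1.
  So R3C1 = 7.
For R9C7:
  Consider where 4 can go in column 7.
  R2C7 is out (row 2 already has a 4).
  R5C7 is out (box 6 already has a 4).
  R8C7 is out (row 8 already has a 4).
  So the only cell in column 7 that can hold 4 is R9C7.
  So R9C7 = 4.

7,7,4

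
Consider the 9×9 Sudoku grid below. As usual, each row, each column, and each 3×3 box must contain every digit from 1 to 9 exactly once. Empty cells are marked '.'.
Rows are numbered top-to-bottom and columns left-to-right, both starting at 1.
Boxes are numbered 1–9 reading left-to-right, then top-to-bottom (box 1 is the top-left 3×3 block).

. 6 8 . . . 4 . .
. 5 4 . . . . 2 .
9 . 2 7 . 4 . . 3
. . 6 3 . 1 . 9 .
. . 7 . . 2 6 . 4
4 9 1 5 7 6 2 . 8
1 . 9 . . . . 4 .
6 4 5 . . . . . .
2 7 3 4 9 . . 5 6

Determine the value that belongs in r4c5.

4

Cell r4c5 itself could take any of {4, 8} by direct elimination.
Consider where 4 can go in row 4.
r4c1 is out (column 1 already has a 4).
r4c2 is out (column 2 already has a 4).
r4c7 is out (column 7 already has a 4).
r4c9 is out (column 9 already has a 4).
So the only cell in row 4 that can hold 4 is r4c5.
Therefore r4c5 = 4.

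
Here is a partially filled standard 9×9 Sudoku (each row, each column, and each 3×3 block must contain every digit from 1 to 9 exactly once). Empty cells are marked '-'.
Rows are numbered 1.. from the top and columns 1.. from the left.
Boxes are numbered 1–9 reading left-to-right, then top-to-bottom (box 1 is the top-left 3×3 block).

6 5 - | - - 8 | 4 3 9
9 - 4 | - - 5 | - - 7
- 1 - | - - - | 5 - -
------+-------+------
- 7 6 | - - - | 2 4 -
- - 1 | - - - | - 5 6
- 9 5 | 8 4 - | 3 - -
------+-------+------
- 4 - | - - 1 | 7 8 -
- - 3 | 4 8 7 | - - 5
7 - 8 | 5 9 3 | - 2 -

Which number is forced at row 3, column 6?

4

Cell row 3, column 6 itself could take any of {2, 4, 6, 9} by direct elimination.
Consider where 4 can go in column 6.
row 4, column 6 is out (row 4 already has a 4).
row 5, column 6 is out (box 5 already has a 4).
row 6, column 6 is out (row 6 already has a 4).
So the only cell in column 6 that can hold 4 is row 3, column 6.
Therefore row 3, column 6 = 4.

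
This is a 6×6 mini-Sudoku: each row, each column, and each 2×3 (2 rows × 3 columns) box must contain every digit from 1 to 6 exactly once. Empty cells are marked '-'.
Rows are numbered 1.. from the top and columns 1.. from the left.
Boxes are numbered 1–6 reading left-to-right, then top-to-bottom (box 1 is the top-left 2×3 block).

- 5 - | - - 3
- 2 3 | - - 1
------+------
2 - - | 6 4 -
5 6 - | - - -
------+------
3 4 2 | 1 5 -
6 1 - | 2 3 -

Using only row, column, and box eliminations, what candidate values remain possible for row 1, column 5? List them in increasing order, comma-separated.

Row 1 already contains {3, 5}.
Column 5 already contains {3, 4, 5}.
Its 2×3 block (box 2) already contains {1, 3}.
Removing those from 1–6 leaves {2, 6} as the candidates for row 1, column 5.

2,6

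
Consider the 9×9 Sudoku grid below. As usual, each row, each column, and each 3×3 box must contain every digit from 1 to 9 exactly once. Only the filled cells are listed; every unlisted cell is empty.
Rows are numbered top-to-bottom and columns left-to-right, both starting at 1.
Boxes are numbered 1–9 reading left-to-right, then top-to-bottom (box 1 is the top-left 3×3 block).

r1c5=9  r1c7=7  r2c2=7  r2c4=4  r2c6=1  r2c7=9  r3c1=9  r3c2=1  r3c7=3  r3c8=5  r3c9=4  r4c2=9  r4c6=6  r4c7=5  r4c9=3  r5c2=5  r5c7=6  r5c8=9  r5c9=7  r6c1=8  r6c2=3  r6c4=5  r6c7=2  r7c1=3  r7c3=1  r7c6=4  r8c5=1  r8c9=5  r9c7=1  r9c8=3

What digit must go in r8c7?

Cell r8c7 itself could take any of {4, 8} by direct elimination.
Consider where 4 can go in column 7.
r7c7 is out (row 7 already has a 4).
So the only cell in column 7 that can hold 4 is r8c7.
Therefore r8c7 = 4.

4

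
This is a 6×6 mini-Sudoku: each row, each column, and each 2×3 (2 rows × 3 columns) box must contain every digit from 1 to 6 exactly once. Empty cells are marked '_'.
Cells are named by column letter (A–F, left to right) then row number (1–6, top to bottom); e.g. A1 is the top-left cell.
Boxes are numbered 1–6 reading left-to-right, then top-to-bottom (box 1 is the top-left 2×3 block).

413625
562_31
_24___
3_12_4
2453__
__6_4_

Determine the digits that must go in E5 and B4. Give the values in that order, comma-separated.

For E5:
  Consider where 1 can go in row 5.
  F5 is out (column F already has a 1).
  So the only cell in row 5 that can hold 1 is E5.
  So E5 = 1.
For B4:
  Row 4 already contains {1, 2, 3, 4}.
  Column B already contains {1, 2, 4, 6}.
  Its 2×3 block (box 3) already contains {1, 2, 3, 4}.
  The only value from 1–6 not eliminated is 5, so B4 = 5.

1,5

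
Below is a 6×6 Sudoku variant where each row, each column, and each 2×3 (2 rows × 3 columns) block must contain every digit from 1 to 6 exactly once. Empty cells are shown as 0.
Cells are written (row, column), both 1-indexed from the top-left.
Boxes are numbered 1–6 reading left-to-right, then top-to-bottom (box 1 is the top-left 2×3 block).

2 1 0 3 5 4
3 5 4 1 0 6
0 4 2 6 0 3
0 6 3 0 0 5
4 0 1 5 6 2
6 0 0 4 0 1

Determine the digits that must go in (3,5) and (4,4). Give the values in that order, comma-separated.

1,2

For (3,5):
  Row 3 already contains {2, 3, 4, 6}.
  Column 5 already contains {5, 6}.
  Its 2×3 block (box 4) already contains {3, 5, 6}.
  The only value from 1–6 not eliminated is 1, so (3,5) = 1.
For (4,4):
  Row 4 already contains {3, 5, 6}.
  Column 4 already contains {1, 3, 4, 5, 6}.
  Its 2×3 block (box 4) already contains {3, 5, 6}.
  The only value from 1–6 not eliminated is 2, so (4,4) = 2.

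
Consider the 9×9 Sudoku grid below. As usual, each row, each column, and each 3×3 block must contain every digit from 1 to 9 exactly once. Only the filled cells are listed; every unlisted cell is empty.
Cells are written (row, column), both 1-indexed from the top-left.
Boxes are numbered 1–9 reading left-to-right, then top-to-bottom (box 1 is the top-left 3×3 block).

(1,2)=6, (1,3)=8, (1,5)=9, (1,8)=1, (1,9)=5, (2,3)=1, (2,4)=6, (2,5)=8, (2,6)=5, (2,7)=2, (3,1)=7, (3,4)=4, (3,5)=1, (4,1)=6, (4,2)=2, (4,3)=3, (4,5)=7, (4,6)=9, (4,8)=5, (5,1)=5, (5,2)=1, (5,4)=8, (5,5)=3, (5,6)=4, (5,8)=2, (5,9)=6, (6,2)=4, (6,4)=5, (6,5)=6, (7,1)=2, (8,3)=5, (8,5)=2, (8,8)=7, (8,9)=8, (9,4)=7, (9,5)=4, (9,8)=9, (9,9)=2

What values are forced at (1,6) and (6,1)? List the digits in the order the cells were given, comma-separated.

7,8

For (1,6):
  Consider where 7 can go in column 6.
  (3,6) is out (row 3 already has a 7).
  (6,6) is out (box 5 already has a 7).
  (7,6) is out (box 8 already has a 7).
  (8,6) is out (row 8 already has a 7).
  (9,6) is out (row 9 already has a 7).
  So the only cell in column 6 that can hold 7 is (1,6).
  So (1,6) = 7.
For (6,1):
  Consider where 8 can go in box 4.
  (5,3) is out (row 5 already has a 8).
  (6,3) is out (column 3 already has a 8).
  So the only cell in box 4 that can hold 8 is (6,1).
  So (6,1) = 8.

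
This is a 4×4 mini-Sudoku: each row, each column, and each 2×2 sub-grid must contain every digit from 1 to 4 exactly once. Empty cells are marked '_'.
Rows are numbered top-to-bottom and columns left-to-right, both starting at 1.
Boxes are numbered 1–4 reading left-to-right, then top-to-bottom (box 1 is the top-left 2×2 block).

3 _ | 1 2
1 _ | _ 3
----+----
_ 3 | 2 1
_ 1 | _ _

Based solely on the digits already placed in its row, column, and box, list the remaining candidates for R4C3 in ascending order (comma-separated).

Row 4 already contains {1}.
Column 3 already contains {1, 2}.
Its 2×2 block (box 4) already contains {1, 2}.
Removing those from 1–4 leaves {3, 4} as the candidates for R4C3.

3,4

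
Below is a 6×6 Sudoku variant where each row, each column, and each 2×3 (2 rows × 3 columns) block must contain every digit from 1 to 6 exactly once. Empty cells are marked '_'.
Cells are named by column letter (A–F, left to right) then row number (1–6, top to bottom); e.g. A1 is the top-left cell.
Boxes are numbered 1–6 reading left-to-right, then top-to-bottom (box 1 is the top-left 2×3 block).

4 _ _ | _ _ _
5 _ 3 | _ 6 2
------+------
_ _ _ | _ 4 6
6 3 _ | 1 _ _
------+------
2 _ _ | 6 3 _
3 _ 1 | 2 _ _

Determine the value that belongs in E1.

1

Cell E1 itself could take any of {1, 5} by direct elimination.
Consider where 1 can go in column E.
E4 is out (row 4 already has a 1).
E6 is out (row 6 already has a 1).
So the only cell in column E that can hold 1 is E1.
Therefore E1 = 1.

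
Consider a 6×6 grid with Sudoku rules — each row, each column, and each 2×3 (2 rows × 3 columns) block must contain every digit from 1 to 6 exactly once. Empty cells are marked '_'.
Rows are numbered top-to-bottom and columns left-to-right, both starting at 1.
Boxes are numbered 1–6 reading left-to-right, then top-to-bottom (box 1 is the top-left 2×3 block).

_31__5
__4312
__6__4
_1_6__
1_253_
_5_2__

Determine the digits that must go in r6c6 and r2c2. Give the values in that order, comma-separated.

For r6c6:
  Consider where 1 can go in row 6.
  r6c1 is out (column 1 already has a 1).
  r6c3 is out (column 3 already has a 1).
  r6c5 is out (column 5 already has a 1).
  So the only cell in row 6 that can hold 1 is r6c6.
  So r6c6 = 1.
For r2c2:
  Row 2 already contains {1, 2, 3, 4}.
  Column 2 already contains {1, 3, 5}.
  Its 2×3 block (box 1) already contains {1, 3, 4}.
  The only value from 1–6 not eliminated is 6, so r2c2 = 6.

1,6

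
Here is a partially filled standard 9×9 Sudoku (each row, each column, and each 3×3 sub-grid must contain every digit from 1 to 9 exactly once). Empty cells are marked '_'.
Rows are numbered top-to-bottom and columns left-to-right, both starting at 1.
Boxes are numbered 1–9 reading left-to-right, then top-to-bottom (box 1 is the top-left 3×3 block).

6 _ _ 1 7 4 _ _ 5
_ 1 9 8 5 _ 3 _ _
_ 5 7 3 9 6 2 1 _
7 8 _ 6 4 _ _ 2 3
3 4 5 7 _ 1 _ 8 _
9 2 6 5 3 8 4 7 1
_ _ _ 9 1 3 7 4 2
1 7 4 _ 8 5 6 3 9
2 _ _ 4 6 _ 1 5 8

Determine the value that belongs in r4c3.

1

Row 4 already contains {2, 3, 4, 6, 7, 8}.
Column 3 already contains {4, 5, 6, 7, 9}.
Its 3×3 block (box 4) already contains {2, 3, 4, 5, 6, 7, 8, 9}.
The only value from 1–9 not eliminated is 1, so r4c3 = 1.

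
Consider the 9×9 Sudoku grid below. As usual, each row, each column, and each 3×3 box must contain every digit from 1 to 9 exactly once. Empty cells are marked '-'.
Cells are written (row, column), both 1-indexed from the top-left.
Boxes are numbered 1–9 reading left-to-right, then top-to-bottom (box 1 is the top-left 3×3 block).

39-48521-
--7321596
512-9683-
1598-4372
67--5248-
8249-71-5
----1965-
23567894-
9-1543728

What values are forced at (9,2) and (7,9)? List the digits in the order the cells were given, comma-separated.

For (9,2):
  Row 9 already contains {1, 2, 3, 4, 5, 7, 8, 9}.
  Column 2 already contains {1, 2, 3, 5, 7, 9}.
  Its 3×3 block (box 7) already contains {1, 2, 3, 5, 9}.
  The only value from 1–9 not eliminated is 6, so (9,2) = 6.
For (7,9):
  Row 7 already contains {1, 5, 6, 9}.
  Column 9 already contains {2, 5, 6, 8}.
  Its 3×3 block (box 9) already contains {2, 4, 5, 6, 7, 8, 9}.
  The only value from 1–9 not eliminated is 3, so (7,9) = 3.

6,3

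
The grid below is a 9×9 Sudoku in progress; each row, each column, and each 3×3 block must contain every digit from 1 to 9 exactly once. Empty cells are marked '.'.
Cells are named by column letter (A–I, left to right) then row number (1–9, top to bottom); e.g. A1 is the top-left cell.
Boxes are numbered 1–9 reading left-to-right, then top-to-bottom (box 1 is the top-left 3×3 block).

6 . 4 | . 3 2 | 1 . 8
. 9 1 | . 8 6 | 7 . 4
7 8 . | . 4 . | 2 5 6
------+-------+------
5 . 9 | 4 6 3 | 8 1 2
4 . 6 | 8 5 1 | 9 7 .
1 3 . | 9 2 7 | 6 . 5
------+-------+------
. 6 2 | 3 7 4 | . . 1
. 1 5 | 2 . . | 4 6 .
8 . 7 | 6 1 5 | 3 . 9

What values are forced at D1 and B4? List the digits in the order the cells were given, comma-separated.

7,7

For D1:
  Consider where 7 can go in box 2.
  D2 is out (row 2 already has a 7).
  D3 is out (row 3 already has a 7).
  F3 is out (row 3 already has a 7).
  So the only cell in box 2 that can hold 7 is D1.
  So D1 = 7.
For B4:
  Row 4 already contains {1, 2, 3, 4, 5, 6, 8, 9}.
  Column B already contains {1, 3, 6, 8, 9}.
  Its 3×3 block (box 4) already contains {1, 3, 4, 5, 6, 9}.
  The only value from 1–9 not eliminated is 7, so B4 = 7.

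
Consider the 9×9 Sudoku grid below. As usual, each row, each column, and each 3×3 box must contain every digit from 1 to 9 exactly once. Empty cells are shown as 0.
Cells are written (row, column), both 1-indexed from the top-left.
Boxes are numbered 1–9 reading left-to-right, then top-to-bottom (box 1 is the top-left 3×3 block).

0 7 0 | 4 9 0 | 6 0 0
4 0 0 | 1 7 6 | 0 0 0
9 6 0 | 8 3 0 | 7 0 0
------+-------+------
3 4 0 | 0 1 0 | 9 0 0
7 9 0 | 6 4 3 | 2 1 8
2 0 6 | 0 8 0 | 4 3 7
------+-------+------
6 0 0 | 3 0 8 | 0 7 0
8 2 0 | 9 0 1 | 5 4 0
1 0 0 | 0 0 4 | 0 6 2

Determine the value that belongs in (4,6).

Cell (4,6) itself could take any of {2, 5, 7} by direct elimination.
Consider where 7 can go in column 6.
(1,6) is out (row 1 already has a 7).
(3,6) is out (row 3 already has a 7).
(6,6) is out (row 6 already has a 7).
So the only cell in column 6 that can hold 7 is (4,6).
Therefore (4,6) = 7.

7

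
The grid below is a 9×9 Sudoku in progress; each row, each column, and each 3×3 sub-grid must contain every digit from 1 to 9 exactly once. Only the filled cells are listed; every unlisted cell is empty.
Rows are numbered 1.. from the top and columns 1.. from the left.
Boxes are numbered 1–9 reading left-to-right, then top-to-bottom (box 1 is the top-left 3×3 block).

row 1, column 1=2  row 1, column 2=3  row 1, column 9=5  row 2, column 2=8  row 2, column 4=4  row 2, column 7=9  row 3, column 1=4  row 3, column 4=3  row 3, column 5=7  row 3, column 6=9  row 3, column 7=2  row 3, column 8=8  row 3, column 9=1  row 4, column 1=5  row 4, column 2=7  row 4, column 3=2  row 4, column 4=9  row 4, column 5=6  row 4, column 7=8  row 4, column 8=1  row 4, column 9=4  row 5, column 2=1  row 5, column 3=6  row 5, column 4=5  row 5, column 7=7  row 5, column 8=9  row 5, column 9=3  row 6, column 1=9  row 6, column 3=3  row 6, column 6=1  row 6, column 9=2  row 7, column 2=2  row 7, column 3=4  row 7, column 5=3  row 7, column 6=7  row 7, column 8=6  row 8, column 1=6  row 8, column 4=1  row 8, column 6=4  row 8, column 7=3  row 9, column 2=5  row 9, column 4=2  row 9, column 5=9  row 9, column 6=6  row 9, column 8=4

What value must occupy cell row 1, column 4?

6

Cell row 1, column 4 itself could take any of {6, 8} by direct elimination.
Consider where 6 can go in column 4.
row 6, column 4 is out (box 5 already has a 6).
row 7, column 4 is out (row 7 already has a 6).
So the only cell in column 4 that can hold 6 is row 1, column 4.
Therefore row 1, column 4 = 6.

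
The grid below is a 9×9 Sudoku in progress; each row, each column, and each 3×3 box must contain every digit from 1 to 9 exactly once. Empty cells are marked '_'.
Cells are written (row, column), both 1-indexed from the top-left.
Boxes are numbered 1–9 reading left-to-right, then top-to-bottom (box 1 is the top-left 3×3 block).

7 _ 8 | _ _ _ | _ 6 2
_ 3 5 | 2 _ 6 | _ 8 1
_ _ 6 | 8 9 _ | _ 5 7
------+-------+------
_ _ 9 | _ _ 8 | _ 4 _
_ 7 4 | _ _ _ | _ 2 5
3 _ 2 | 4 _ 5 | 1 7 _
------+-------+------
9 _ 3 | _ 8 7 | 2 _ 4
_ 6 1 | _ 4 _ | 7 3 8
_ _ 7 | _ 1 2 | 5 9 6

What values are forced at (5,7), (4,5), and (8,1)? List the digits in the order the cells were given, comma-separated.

For (5,7):
  Consider where 8 can go in box 6.
  (4,7) is out (row 4 already has a 8).
  (4,9) is out (row 4 already has a 8).
  (6,9) is out (column 9 already has a 8).
  So the only cell in box 6 that can hold 8 is (5,7).
  So (5,7) = 8.
For (4,5):
  Consider where 2 can go in row 4.
  (4,1) is out (box 4 already has a 2).
  (4,2) is out (box 4 already has a 2).
  (4,4) is out (column 4 already has a 2).
  (4,7) is out (column 7 already has a 2).
  (4,9) is out (column 9 already has a 2).
  So the only cell in row 4 that can hold 2 is (4,5).
  So (4,5) = 2.
For (8,1):
  Consider where 2 can go in box 7.
  (7,2) is out (row 7 already has a 2).
  (9,1) is out (row 9 already has a 2).
  (9,2) is out (row 9 already has a 2).
  So the only cell in box 7 that can hold 2 is (8,1).
  So (8,1) = 2.

8,2,2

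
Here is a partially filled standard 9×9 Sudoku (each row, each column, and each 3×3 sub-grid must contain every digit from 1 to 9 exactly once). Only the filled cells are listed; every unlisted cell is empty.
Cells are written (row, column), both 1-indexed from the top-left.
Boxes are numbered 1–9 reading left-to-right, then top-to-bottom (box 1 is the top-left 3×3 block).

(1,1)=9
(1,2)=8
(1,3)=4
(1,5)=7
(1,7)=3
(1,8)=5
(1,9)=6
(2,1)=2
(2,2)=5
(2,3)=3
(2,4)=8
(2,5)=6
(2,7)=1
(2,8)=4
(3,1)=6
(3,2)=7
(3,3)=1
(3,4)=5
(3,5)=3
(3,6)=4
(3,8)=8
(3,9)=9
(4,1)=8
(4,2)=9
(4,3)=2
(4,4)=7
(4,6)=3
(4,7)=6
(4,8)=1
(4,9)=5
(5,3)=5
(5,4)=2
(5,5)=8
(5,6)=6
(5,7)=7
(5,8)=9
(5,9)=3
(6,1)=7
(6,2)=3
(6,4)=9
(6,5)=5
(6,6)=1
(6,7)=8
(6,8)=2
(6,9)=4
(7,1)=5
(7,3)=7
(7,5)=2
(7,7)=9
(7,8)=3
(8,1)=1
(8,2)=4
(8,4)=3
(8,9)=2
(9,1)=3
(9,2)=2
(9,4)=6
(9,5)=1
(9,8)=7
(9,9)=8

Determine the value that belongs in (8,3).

Cell (8,3) itself could take any of {6, 8, 9} by direct elimination.
Consider where 8 can go in box 7.
(7,2) is out (column 2 already has a 8).
(9,3) is out (row 9 already has a 8).
So the only cell in box 7 that can hold 8 is (8,3).
Therefore (8,3) = 8.

8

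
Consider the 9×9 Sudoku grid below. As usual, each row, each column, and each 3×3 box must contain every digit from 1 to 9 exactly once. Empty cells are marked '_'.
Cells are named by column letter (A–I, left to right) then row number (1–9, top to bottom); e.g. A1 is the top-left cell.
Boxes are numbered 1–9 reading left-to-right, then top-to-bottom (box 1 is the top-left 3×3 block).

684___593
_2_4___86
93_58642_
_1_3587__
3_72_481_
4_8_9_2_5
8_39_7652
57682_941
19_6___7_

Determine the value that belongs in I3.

Row 3 already contains {2, 3, 4, 5, 6, 8, 9}.
Column I already contains {1, 2, 3, 5, 6}.
Its 3×3 block (box 3) already contains {2, 3, 4, 5, 6, 8, 9}.
The only value from 1–9 not eliminated is 7, so I3 = 7.

7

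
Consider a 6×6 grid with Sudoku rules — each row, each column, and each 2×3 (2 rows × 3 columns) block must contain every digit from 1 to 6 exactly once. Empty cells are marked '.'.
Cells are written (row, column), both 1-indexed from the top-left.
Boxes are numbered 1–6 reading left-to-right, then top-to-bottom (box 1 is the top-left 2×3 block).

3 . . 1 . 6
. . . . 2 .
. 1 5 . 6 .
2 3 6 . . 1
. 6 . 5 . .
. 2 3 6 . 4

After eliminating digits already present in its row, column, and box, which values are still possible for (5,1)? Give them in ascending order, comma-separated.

Row 5 already contains {5, 6}.
Column 1 already contains {2, 3}.
Its 2×3 block (box 5) already contains {2, 3, 6}.
Removing those from 1–6 leaves {1, 4} as the candidates for (5,1).

1,4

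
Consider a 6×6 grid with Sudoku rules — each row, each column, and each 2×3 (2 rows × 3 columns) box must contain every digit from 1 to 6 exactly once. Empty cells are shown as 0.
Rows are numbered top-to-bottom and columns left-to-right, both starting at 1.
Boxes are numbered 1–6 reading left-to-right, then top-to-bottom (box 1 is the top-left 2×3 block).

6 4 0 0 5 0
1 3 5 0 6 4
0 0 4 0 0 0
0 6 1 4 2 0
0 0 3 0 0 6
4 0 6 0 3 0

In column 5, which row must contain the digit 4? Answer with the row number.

5

Consider where 4 can go in column 5.
r3c5 is out (row 3 already has a 4).
So the only cell in column 5 that can hold 4 is r5c5.
That is row 5.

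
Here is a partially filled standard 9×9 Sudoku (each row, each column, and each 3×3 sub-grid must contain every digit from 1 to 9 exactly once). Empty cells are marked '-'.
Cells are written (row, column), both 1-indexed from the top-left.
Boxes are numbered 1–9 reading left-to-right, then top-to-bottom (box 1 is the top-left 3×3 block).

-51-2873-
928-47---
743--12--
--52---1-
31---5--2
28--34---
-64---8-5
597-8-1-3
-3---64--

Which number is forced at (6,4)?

Cell (6,4) itself could take any of {1, 6, 7, 9} by direct elimination.
Consider where 1 can go in row 6.
(6,3) is out (column 3 already has a 1).
(6,7) is out (column 7 already has a 1).
(6,8) is out (column 8 already has a 1).
(6,9) is out (box 6 already has a 1).
So the only cell in row 6 that can hold 1 is (6,4).
Therefore (6,4) = 1.

1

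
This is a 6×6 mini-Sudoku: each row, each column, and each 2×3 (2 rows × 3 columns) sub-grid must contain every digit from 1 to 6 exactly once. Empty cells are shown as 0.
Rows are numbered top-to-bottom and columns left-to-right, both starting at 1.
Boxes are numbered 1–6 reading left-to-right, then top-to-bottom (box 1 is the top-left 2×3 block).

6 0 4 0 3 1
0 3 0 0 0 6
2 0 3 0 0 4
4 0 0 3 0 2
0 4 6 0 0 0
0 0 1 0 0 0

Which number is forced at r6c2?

2

Cell r6c2 itself could take any of {2, 5} by direct elimination.
Consider where 2 can go in box 5.
r5c1 is out (column 1 already has a 2).
r6c1 is out (column 1 already has a 2).
So the only cell in box 5 that can hold 2 is r6c2.
Therefore r6c2 = 2.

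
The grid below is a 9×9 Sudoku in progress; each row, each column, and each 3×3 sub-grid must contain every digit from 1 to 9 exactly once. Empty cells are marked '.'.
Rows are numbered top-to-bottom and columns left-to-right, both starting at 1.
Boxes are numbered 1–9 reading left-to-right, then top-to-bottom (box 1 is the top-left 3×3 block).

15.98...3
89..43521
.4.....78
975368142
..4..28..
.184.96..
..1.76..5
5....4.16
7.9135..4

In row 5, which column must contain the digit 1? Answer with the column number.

5

Consider where 1 can go in row 5.
R5C1 is out (column 1 already has a 1).
R5C2 is out (column 2 already has a 1).
R5C4 is out (column 4 already has a 1).
R5C8 is out (column 8 already has a 1).
R5C9 is out (column 9 already has a 1).
So the only cell in row 5 that can hold 1 is R5C5.
That is column 5.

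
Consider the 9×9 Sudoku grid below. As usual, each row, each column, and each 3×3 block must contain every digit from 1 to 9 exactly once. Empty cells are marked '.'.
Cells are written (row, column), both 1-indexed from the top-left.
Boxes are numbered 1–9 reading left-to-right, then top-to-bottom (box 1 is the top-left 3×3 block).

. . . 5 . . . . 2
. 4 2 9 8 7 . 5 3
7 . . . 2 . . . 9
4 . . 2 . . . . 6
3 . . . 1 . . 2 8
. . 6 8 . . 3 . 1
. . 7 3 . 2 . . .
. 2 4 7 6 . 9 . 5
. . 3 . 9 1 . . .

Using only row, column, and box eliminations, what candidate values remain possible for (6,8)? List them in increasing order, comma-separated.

4,7,9

Row 6 already contains {1, 3, 6, 8}.
Column 8 already contains {2, 5}.
Its 3×3 block (box 6) already contains {1, 2, 3, 6, 8}.
Removing those from 1–9 leaves {4, 7, 9} as the candidates for (6,8).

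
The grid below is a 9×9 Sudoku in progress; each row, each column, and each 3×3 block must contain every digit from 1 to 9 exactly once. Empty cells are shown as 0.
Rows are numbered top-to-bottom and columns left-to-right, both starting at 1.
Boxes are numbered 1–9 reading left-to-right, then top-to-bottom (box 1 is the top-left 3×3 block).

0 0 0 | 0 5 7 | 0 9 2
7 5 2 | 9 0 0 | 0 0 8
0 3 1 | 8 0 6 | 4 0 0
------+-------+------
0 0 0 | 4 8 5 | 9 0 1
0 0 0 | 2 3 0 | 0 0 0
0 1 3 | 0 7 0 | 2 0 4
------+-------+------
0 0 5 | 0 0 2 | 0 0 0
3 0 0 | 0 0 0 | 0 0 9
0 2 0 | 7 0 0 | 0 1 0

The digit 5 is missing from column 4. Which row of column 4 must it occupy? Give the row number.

Consider where 5 can go in column 4.
r1c4 is out (row 1 already has a 5).
r6c4 is out (box 5 already has a 5).
r7c4 is out (row 7 already has a 5).
So the only cell in column 4 that can hold 5 is r8c4.
That is row 8.

8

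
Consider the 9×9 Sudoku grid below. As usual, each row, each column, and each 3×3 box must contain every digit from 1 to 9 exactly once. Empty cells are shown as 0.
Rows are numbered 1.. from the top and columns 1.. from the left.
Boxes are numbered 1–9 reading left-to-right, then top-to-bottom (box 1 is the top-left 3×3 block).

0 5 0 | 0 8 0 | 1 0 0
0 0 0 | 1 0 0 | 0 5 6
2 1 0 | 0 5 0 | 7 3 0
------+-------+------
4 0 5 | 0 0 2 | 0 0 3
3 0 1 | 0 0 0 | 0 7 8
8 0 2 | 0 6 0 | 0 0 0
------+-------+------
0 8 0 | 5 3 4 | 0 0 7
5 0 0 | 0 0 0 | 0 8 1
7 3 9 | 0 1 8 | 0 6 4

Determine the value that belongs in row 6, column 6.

Cell row 6, column 6 itself could take any of {1, 3, 5, 7, 9} by direct elimination.
Consider where 1 can go in box 5.
row 4, column 4 is out (column 4 already has a 1). row 4, column 5 is out (column 5 already has a 1). row 5, column 4 is out (row 5 already has a 1). row 5, column 5 is out (row 5 already has a 1). The remaining empty cells in box 5 are similarly blocked.
So the only cell in box 5 that can hold 1 is row 6, column 6.
Therefore row 6, column 6 = 1.

1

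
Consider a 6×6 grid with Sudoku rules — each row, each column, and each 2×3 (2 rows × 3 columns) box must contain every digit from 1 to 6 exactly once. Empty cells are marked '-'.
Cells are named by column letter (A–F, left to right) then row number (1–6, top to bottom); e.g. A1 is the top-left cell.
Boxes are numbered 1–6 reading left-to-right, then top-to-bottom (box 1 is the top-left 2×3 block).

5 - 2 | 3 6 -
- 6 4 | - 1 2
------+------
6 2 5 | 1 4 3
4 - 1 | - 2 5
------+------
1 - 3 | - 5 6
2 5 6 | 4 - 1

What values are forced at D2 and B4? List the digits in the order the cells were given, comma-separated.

5,3

For D2:
  Row 2 already contains {1, 2, 4, 6}.
  Column D already contains {1, 3, 4}.
  Its 2×3 block (box 2) already contains {1, 2, 3, 6}.
  The only value from 1–6 not eliminated is 5, so D2 = 5.
For B4:
  Row 4 already contains {1, 2, 4, 5}.
  Column B already contains {2, 5, 6}.
  Its 2×3 block (box 3) already contains {1, 2, 4, 5, 6}.
  The only value from 1–6 not eliminated is 3, so B4 = 3.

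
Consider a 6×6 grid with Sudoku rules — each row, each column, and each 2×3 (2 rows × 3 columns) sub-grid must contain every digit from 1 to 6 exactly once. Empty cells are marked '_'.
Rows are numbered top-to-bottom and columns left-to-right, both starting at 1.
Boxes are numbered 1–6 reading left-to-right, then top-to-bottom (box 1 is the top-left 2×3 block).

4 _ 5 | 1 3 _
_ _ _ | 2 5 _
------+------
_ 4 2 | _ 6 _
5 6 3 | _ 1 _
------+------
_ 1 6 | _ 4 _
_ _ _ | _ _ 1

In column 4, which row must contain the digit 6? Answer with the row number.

6

Consider where 6 can go in column 4.
r3c4 is out (row 3 already has a 6).
r4c4 is out (row 4 already has a 6).
r5c4 is out (row 5 already has a 6).
So the only cell in column 4 that can hold 6 is r6c4.
That is row 6.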